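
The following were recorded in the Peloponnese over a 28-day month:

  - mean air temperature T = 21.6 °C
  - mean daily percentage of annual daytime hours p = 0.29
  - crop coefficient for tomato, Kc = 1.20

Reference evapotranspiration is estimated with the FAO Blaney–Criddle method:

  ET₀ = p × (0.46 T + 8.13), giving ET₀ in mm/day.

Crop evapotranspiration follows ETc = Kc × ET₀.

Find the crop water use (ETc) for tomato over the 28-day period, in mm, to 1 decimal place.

176.0 mm

ET₀ = 0.29 × (0.46 × 21.6 + 8.13) = 0.29 × 18.066 = 5.2391 mm/d
ETc = Kc × ET₀ = 1.20 × 5.2391 = 6.2869 mm/d
Over 28 days: 6.2869 × 28 = 176.033 mm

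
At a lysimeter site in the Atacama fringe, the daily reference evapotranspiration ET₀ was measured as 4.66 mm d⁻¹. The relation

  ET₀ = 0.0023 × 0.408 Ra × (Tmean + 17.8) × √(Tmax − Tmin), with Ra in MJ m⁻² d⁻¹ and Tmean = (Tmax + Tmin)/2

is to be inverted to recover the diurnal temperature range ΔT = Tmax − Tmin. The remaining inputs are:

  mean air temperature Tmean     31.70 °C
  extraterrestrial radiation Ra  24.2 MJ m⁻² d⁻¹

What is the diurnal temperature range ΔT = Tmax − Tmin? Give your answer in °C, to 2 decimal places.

17.19 °C

√ΔT = ET₀ / [0.0023 × 0.408 × Ra × (Tmean+17.8)] = 4.66 / (0.0023 × 9.8736 × 49.50) = 4.1455
ΔT = 4.1455² = 17.185 °C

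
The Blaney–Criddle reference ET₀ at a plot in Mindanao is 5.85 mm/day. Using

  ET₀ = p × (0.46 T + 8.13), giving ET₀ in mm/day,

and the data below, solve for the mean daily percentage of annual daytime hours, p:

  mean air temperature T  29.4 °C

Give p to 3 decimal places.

0.270

p = ET₀ / (0.46 T + 8.13) = 5.85 / (0.46 × 29.4 + 8.13) = 5.85 / 21.654 = 0.2702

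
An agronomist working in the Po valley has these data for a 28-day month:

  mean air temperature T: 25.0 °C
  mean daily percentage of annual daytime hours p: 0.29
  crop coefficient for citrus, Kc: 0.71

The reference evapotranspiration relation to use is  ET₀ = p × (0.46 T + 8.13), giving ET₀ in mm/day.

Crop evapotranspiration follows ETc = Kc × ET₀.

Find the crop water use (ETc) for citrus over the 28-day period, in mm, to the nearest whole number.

113 mm

ET₀ = 0.29 × (0.46 × 25.0 + 8.13) = 0.29 × 19.630 = 5.6927 mm/d
ETc = Kc × ET₀ = 0.71 × 5.6927 = 4.0418 mm/d
Over 28 days: 4.0418 × 28 = 113.170 mm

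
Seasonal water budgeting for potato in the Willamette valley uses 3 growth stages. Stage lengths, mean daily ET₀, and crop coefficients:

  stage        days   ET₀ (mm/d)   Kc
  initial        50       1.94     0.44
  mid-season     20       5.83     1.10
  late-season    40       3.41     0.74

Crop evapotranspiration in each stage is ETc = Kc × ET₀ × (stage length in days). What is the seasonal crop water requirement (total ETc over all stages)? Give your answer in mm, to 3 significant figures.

272 mm

initial: 0.44 × 1.94 × 50 = 42.68 mm
mid-season: 1.10 × 5.83 × 20 = 128.26 mm
late-season: 0.74 × 3.41 × 40 = 100.94 mm
Seasonal total = 271.88 mm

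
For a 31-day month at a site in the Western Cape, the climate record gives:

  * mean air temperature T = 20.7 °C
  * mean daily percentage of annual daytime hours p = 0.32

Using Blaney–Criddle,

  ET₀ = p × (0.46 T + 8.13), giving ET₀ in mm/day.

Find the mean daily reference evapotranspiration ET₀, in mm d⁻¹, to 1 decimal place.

5.6 mm d⁻¹

ET₀ = 0.32 × (0.46 × 20.7 + 8.13) = 0.32 × 17.652 = 5.6486 mm/d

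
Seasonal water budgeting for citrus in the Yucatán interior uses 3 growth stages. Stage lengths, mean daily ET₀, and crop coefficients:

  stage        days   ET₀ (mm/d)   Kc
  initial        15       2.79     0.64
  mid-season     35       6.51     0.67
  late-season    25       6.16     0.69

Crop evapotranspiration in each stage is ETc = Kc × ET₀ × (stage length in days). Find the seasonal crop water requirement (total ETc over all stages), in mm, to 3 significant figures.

initial: 0.64 × 2.79 × 15 = 26.78 mm
mid-season: 0.67 × 6.51 × 35 = 152.66 mm
late-season: 0.69 × 6.16 × 25 = 106.26 mm
Seasonal total = 285.70 mm

286 mm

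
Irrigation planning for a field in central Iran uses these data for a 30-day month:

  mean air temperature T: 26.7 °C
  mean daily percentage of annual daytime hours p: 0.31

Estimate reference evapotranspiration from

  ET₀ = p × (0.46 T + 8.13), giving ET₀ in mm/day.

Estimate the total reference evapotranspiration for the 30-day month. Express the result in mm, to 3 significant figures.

190 mm

ET₀ = 0.31 × (0.46 × 26.7 + 8.13) = 0.31 × 20.412 = 6.3277 mm/d
Monthly total = 6.3277 × 30 = 189.831 mm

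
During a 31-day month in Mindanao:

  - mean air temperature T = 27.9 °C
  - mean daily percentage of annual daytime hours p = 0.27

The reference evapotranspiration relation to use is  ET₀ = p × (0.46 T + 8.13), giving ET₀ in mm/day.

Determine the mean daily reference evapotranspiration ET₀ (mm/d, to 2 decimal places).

5.66 mm/d

ET₀ = 0.27 × (0.46 × 27.9 + 8.13) = 0.27 × 20.964 = 5.6603 mm/d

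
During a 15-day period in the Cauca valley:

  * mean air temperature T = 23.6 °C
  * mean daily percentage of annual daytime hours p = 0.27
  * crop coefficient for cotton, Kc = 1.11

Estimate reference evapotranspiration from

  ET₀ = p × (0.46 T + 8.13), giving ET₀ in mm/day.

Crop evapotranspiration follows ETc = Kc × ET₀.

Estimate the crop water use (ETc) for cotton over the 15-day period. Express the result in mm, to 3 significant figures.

ET₀ = 0.27 × (0.46 × 23.6 + 8.13) = 0.27 × 18.986 = 5.1262 mm/d
ETc = Kc × ET₀ = 1.11 × 5.1262 = 5.6901 mm/d
Over 15 days: 5.6901 × 15 = 85.352 mm

85.4 mm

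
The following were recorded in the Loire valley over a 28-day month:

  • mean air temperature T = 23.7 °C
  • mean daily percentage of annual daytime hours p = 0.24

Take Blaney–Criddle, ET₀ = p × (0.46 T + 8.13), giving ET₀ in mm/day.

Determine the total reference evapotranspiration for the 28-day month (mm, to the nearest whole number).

128 mm

ET₀ = 0.24 × (0.46 × 23.7 + 8.13) = 0.24 × 19.032 = 4.5677 mm/d
Monthly total = 4.5677 × 28 = 127.896 mm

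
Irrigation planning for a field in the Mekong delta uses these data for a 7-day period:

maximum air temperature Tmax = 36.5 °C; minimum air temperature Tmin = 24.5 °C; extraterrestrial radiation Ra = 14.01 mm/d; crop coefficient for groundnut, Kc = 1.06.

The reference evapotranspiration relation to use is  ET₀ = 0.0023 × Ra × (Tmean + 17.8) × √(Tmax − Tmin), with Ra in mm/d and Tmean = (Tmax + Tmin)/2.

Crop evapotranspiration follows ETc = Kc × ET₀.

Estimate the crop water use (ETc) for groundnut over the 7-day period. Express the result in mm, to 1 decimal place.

40.0 mm

Tmean = (36.5 + 24.5)/2 = 30.50 °C
ET₀ = 0.0023 × 14.01 × (30.50 + 17.8) × √12.0 = 0.0023 × 14.01 × 48.30 × 3.4641 = 5.3914 mm/d
ETc = Kc × ET₀ = 1.06 × 5.3914 = 5.7149 mm/d
Over 7 days: 5.7149 × 7 = 40.004 mm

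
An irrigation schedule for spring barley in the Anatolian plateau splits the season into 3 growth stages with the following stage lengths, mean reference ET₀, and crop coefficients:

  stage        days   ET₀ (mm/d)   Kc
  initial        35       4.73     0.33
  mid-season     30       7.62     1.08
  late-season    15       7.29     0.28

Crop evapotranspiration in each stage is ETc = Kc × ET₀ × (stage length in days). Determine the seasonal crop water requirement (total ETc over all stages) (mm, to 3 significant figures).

initial: 0.33 × 4.73 × 35 = 54.63 mm
mid-season: 1.08 × 7.62 × 30 = 246.89 mm
late-season: 0.28 × 7.29 × 15 = 30.62 mm
Seasonal total = 332.14 mm

332 mm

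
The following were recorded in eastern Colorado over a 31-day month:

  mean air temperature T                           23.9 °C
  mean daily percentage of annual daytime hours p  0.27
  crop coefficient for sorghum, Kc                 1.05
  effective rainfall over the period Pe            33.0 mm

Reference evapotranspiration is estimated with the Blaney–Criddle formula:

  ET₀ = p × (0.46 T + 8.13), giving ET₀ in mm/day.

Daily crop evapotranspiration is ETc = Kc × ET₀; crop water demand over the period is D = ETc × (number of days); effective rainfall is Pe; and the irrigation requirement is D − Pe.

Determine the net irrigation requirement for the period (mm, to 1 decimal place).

135.1 mm

ET₀ = 0.27 × (0.46 × 23.9 + 8.13) = 0.27 × 19.124 = 5.1635 mm/d
ETc = Kc × ET₀ = 1.05 × 5.1635 = 5.4217 mm/d
Crop demand D = ETc × 31 d = 5.4217 × 31 = 168.073 mm
D − Pe = 168.073 − 33.0 = 135.073 mm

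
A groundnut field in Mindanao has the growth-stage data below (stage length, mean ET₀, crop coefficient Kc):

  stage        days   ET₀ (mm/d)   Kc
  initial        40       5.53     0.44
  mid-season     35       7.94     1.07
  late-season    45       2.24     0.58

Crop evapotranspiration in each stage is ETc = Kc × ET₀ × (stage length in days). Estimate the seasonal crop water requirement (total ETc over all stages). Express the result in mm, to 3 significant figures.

453 mm

initial: 0.44 × 5.53 × 40 = 97.33 mm
mid-season: 1.07 × 7.94 × 35 = 297.35 mm
late-season: 0.58 × 2.24 × 45 = 58.46 mm
Seasonal total = 453.14 mm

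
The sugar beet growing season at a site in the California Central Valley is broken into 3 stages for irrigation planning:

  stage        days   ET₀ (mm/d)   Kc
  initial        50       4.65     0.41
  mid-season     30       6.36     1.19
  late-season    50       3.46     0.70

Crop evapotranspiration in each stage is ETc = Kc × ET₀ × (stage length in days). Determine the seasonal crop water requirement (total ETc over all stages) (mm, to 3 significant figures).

initial: 0.41 × 4.65 × 50 = 95.33 mm
mid-season: 1.19 × 6.36 × 30 = 227.05 mm
late-season: 0.70 × 3.46 × 50 = 121.10 mm
Seasonal total = 443.48 mm

443 mm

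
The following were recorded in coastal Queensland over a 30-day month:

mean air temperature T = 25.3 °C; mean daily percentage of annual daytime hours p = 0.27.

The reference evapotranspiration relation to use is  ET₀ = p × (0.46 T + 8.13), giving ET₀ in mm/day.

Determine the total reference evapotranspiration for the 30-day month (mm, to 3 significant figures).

ET₀ = 0.27 × (0.46 × 25.3 + 8.13) = 0.27 × 19.768 = 5.3374 mm/d
Monthly total = 5.3374 × 30 = 160.122 mm

160 mm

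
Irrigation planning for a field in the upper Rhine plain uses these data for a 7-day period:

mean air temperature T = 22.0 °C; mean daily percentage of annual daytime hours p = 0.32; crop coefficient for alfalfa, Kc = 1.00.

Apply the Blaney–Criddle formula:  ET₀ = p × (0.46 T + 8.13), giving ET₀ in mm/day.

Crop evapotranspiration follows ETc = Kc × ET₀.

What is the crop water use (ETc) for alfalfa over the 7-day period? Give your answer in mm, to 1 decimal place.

ET₀ = 0.32 × (0.46 × 22.0 + 8.13) = 0.32 × 18.250 = 5.8400 mm/d
ETc = Kc × ET₀ = 1.00 × 5.8400 = 5.8400 mm/d
Over 7 days: 5.8400 × 7 = 40.880 mm

40.9 mm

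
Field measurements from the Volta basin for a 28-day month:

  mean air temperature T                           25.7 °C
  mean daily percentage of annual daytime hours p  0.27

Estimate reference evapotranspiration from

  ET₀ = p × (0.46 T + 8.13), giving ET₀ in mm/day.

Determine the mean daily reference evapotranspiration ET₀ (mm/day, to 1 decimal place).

5.4 mm/day

ET₀ = 0.27 × (0.46 × 25.7 + 8.13) = 0.27 × 19.952 = 5.3870 mm/d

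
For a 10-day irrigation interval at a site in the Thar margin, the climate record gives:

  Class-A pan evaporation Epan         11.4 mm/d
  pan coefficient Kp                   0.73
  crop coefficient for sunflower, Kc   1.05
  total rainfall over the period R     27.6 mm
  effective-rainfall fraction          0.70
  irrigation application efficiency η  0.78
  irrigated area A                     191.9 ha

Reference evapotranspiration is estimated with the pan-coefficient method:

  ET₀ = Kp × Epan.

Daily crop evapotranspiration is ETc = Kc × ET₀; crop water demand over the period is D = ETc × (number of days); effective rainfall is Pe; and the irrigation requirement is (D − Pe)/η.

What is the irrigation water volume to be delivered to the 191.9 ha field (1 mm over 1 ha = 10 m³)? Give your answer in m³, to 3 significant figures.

ET₀ = 0.73 × 11.4 = 8.3220 mm/d
ETc = Kc × ET₀ = 1.05 × 8.3220 = 8.7381 mm/d
Crop demand D = ETc × 10 d = 8.7381 × 10 = 87.381 mm
Pe = 0.70 × 27.6 = 19.320 mm
D − Pe = 87.381 − 19.320 = 68.061 mm
Gross irrigation = 68.061 / 0.78 = 87.258 mm
Volume = 87.258 mm × 191.9 ha × 10 = 167448.1 m³

167000 m³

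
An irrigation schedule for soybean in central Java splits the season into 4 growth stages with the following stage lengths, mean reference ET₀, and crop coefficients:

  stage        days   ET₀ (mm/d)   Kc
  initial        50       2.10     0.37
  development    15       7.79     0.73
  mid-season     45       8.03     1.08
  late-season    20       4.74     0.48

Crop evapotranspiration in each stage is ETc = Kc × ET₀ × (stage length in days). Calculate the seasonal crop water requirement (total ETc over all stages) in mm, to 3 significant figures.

initial: 0.37 × 2.10 × 50 = 38.85 mm
development: 0.73 × 7.79 × 15 = 85.30 mm
mid-season: 1.08 × 8.03 × 45 = 390.26 mm
late-season: 0.48 × 4.74 × 20 = 45.50 mm
Seasonal total = 559.91 mm

560 mm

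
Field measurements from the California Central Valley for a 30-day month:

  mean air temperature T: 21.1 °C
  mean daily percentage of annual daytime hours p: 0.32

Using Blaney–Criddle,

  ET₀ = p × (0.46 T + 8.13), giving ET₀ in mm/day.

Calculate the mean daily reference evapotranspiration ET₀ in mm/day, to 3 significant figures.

ET₀ = 0.32 × (0.46 × 21.1 + 8.13) = 0.32 × 17.836 = 5.7075 mm/d

5.71 mm/day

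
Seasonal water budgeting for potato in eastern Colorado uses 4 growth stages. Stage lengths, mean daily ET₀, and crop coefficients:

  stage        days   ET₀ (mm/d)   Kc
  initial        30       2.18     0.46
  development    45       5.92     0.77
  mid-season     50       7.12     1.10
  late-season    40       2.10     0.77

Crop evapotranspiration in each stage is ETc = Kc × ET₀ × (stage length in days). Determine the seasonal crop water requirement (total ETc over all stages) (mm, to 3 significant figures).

691 mm

initial: 0.46 × 2.18 × 30 = 30.08 mm
development: 0.77 × 5.92 × 45 = 205.13 mm
mid-season: 1.10 × 7.12 × 50 = 391.60 mm
late-season: 0.77 × 2.10 × 40 = 64.68 mm
Seasonal total = 691.49 mm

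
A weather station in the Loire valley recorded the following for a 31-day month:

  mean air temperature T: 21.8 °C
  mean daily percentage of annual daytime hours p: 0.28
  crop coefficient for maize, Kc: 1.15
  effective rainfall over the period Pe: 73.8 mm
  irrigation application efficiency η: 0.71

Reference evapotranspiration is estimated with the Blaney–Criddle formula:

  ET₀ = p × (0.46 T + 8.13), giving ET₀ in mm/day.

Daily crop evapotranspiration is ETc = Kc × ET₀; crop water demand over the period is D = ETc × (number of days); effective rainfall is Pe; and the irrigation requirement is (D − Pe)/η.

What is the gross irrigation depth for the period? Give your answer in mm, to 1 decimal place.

ET₀ = 0.28 × (0.46 × 21.8 + 8.13) = 0.28 × 18.158 = 5.0842 mm/d
ETc = Kc × ET₀ = 1.15 × 5.0842 = 5.8468 mm/d
Crop demand D = ETc × 31 d = 5.8468 × 31 = 181.251 mm
D − Pe = 181.251 − 73.8 = 107.451 mm
Gross irrigation = 107.451 / 0.71 = 151.339 mm

151.3 mm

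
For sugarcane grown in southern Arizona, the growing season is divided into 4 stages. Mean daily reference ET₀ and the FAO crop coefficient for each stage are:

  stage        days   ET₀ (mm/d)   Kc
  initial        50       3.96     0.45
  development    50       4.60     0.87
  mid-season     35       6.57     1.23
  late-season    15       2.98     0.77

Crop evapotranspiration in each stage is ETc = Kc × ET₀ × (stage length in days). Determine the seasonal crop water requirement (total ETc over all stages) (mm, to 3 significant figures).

initial: 0.45 × 3.96 × 50 = 89.10 mm
development: 0.87 × 4.60 × 50 = 200.10 mm
mid-season: 1.23 × 6.57 × 35 = 282.84 mm
late-season: 0.77 × 2.98 × 15 = 34.42 mm
Seasonal total = 606.46 mm

606 mm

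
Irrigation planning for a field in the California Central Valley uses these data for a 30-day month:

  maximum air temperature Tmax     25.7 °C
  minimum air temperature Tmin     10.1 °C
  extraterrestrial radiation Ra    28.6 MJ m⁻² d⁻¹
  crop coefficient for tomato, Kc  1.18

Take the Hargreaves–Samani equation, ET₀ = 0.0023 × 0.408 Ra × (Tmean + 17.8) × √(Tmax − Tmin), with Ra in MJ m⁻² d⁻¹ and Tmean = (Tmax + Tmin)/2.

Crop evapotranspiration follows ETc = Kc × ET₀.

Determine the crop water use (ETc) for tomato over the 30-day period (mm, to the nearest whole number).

Tmean = (25.7 + 10.1)/2 = 17.90 °C
0.408 Ra = 0.408 × 28.6 = 11.6688 mm/d equivalent
ET₀ = 0.0023 × 11.6688 × (17.90 + 17.8) × √15.6 = 0.0023 × 11.6688 × 35.70 × 3.9497 = 3.7843 mm/d
ETc = Kc × ET₀ = 1.18 × 3.7843 = 4.4655 mm/d
Over 30 days: 4.4655 × 30 = 133.965 mm

134 mm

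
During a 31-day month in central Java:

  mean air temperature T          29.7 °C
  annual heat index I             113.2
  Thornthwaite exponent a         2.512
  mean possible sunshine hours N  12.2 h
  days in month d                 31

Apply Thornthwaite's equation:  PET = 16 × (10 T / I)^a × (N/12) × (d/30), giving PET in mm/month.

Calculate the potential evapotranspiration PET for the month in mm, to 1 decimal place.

189.6 mm

10T/I = 10 × 29.7 / 113.2 = 2.6237
(10T/I)^a = 2.6237^2.512 = 11.2801
Uncorrected PET = 16 × 11.2801 = 180.482 mm
Correction = (N/12)(d/30) = (12.2/12)(31/30) = 1.0506
PET = 180.482 × 1.0506 = 189.614 mm/month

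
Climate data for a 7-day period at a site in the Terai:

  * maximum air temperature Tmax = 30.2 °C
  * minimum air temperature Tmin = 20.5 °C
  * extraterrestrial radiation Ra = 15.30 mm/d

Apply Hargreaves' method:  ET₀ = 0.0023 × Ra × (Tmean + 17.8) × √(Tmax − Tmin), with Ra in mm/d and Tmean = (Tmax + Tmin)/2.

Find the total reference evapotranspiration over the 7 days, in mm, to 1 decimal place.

33.1 mm

Tmean = (30.2 + 20.5)/2 = 25.35 °C
ET₀ = 0.0023 × 15.30 × (25.35 + 17.8) × √9.7 = 0.0023 × 15.30 × 43.15 × 3.1145 = 4.7292 mm/d
Over 7 days: 4.7292 × 7 = 33.104 mm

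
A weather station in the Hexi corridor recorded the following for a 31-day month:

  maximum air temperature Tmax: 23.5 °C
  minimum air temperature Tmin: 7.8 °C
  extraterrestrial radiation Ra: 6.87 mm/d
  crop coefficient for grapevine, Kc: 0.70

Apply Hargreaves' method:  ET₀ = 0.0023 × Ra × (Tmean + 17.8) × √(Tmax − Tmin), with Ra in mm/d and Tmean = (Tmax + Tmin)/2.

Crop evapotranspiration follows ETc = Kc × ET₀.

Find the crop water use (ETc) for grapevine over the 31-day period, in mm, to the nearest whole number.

45 mm

Tmean = (23.5 + 7.8)/2 = 15.65 °C
ET₀ = 0.0023 × 6.87 × (15.65 + 17.8) × √15.7 = 0.0023 × 6.87 × 33.45 × 3.9623 = 2.0942 mm/d
ETc = Kc × ET₀ = 0.70 × 2.0942 = 1.4659 mm/d
Over 31 days: 1.4659 × 31 = 45.443 mm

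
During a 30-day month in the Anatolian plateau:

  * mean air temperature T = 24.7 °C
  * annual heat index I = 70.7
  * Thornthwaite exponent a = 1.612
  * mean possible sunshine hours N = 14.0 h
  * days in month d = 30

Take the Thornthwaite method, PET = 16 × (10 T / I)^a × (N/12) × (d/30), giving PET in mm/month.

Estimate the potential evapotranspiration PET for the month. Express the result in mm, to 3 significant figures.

140 mm

10T/I = 10 × 24.7 / 70.7 = 3.4936
(10T/I)^a = 3.4936^1.612 = 7.5120
Uncorrected PET = 16 × 7.5120 = 120.192 mm
Correction = (N/12)(d/30) = (14.0/12)(30/30) = 1.1667
PET = 120.192 × 1.1667 = 140.228 mm/month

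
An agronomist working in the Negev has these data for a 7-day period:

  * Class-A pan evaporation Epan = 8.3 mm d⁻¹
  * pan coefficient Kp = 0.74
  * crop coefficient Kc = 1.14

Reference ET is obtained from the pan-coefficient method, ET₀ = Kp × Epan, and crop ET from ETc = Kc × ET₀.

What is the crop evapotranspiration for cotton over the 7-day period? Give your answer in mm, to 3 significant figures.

49.0 mm

ET₀ = 0.74 × 8.3 = 6.1420 mm/d
ETc = Kc × ET₀ = 1.14 × 6.1420 = 7.0019 mm/d
Over 7 days: 7.0019 × 7 = 49.013 mm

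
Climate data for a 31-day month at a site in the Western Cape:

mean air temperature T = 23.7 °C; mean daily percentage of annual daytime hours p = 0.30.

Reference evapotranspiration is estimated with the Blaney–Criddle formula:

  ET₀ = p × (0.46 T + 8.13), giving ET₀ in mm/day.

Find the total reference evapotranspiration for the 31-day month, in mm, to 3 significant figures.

177 mm

ET₀ = 0.30 × (0.46 × 23.7 + 8.13) = 0.30 × 19.032 = 5.7096 mm/d
Monthly total = 5.7096 × 31 = 176.998 mm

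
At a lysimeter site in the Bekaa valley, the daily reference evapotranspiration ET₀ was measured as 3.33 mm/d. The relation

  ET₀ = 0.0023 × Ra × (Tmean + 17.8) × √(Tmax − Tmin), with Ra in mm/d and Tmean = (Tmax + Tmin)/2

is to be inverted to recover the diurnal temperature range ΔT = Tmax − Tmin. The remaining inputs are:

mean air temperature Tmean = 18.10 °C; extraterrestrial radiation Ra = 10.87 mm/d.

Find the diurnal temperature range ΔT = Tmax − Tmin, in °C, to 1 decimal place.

√ΔT = ET₀ / [0.0023 × Ra × (Tmean+17.8)] = 3.33 / (0.0023 × 10.87 × 35.90) = 3.7102
ΔT = 3.7102² = 13.766 °C

13.8 °C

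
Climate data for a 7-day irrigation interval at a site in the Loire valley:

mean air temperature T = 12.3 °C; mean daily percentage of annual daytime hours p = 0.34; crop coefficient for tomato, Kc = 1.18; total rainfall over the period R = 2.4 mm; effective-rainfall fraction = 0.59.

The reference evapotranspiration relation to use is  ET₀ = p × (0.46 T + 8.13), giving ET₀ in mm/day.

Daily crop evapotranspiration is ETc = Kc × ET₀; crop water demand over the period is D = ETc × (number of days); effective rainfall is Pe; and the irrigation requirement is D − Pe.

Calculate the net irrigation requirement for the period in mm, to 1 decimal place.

ET₀ = 0.34 × (0.46 × 12.3 + 8.13) = 0.34 × 13.788 = 4.6879 mm/d
ETc = Kc × ET₀ = 1.18 × 4.6879 = 5.5317 mm/d
Crop demand D = ETc × 7 d = 5.5317 × 7 = 38.722 mm
Pe = 0.59 × 2.4 = 1.416 mm
D − Pe = 38.722 − 1.416 = 37.306 mm

37.3 mm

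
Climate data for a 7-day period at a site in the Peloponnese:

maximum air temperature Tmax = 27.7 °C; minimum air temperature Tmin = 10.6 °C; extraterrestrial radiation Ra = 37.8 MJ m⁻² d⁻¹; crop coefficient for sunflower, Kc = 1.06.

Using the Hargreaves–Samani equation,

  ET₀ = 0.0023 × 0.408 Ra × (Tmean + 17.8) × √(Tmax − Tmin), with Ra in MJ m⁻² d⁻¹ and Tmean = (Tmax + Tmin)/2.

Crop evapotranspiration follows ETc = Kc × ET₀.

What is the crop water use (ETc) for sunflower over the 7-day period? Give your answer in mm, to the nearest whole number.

Tmean = (27.7 + 10.6)/2 = 19.15 °C
0.408 Ra = 0.408 × 37.8 = 15.4224 mm/d equivalent
ET₀ = 0.0023 × 15.4224 × (19.15 + 17.8) × √17.1 = 0.0023 × 15.4224 × 36.95 × 4.1352 = 5.4199 mm/d
ETc = Kc × ET₀ = 1.06 × 5.4199 = 5.7451 mm/d
Over 7 days: 5.7451 × 7 = 40.216 mm

40 mm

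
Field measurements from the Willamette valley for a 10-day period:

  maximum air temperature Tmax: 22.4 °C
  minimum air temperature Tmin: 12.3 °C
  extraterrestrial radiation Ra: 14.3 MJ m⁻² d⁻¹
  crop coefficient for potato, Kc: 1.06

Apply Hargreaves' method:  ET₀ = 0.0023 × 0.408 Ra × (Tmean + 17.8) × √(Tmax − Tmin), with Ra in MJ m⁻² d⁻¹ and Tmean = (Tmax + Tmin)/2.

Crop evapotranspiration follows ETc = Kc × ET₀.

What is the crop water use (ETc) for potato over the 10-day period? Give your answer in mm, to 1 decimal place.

15.9 mm

Tmean = (22.4 + 12.3)/2 = 17.35 °C
0.408 Ra = 0.408 × 14.3 = 5.8344 mm/d equivalent
ET₀ = 0.0023 × 5.8344 × (17.35 + 17.8) × √10.1 = 0.0023 × 5.8344 × 35.15 × 3.1780 = 1.4990 mm/d
ETc = Kc × ET₀ = 1.06 × 1.4990 = 1.5889 mm/d
Over 10 days: 1.5889 × 10 = 15.889 mm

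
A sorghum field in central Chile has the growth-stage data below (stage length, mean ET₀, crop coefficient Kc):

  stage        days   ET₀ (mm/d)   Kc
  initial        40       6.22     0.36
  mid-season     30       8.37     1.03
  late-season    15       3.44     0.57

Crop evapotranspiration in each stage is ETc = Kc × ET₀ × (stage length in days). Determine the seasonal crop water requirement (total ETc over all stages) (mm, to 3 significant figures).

378 mm

initial: 0.36 × 6.22 × 40 = 89.57 mm
mid-season: 1.03 × 8.37 × 30 = 258.63 mm
late-season: 0.57 × 3.44 × 15 = 29.41 mm
Seasonal total = 377.61 mm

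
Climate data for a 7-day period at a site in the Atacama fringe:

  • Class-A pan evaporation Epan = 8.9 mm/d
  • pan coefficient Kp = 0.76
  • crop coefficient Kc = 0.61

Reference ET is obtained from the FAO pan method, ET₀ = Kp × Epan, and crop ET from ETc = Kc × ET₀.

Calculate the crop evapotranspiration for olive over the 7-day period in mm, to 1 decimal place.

ET₀ = 0.76 × 8.9 = 6.7640 mm/d
ETc = Kc × ET₀ = 0.61 × 6.7640 = 4.1260 mm/d
Over 7 days: 4.1260 × 7 = 28.882 mm

28.9 mm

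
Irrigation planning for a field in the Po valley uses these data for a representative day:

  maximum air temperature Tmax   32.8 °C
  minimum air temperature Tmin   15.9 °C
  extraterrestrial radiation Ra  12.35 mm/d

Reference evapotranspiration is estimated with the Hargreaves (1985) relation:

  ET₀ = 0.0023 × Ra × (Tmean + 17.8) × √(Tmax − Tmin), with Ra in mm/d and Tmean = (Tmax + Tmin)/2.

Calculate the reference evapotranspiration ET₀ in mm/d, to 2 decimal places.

4.92 mm/d

Tmean = (32.8 + 15.9)/2 = 24.35 °C
ET₀ = 0.0023 × 12.35 × (24.35 + 17.8) × √16.9 = 0.0023 × 12.35 × 42.15 × 4.1110 = 4.9220 mm/d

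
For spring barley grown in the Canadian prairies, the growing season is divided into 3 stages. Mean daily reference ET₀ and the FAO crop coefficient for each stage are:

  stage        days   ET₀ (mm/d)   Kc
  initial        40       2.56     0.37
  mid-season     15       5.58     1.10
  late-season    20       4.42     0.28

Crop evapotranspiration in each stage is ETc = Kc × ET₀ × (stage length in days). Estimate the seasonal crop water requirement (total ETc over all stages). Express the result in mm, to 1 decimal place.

initial: 0.37 × 2.56 × 40 = 37.89 mm
mid-season: 1.10 × 5.58 × 15 = 92.07 mm
late-season: 0.28 × 4.42 × 20 = 24.75 mm
Seasonal total = 154.71 mm

154.7 mm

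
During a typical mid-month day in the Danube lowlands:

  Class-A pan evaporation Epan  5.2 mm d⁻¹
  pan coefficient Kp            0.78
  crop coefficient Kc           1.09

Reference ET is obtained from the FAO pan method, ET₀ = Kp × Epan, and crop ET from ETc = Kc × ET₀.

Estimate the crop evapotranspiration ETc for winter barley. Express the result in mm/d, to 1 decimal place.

4.4 mm/d

ET₀ = 0.78 × 5.2 = 4.0560 mm/d
ETc = Kc × ET₀ = 1.09 × 4.0560 = 4.4210 mm/d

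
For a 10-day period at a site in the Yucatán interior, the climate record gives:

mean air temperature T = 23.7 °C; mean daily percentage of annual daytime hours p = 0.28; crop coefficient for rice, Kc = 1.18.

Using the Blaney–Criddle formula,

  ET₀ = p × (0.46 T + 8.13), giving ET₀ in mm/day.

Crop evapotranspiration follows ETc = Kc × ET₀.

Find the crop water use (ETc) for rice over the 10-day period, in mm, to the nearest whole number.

ET₀ = 0.28 × (0.46 × 23.7 + 8.13) = 0.28 × 19.032 = 5.3290 mm/d
ETc = Kc × ET₀ = 1.18 × 5.3290 = 6.2882 mm/d
Over 10 days: 6.2882 × 10 = 62.882 mm

63 mm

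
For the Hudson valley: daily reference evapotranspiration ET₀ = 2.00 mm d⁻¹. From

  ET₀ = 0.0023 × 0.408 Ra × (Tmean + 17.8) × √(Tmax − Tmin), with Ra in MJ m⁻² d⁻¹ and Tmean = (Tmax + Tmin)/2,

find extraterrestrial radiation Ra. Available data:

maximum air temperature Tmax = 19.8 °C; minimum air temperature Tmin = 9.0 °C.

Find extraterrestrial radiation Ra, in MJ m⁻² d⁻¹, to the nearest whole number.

20 MJ m⁻² d⁻¹

Tmean = (19.8+9.0)/2 = 14.40 °C; ΔT = 10.8
Ra = ET₀ / [0.0023 × 0.408 × (Tmean+17.8) × √ΔT]
   = 2.00 / (0.0023 × 0.408 × 32.20 × 3.2863) = 20.141 MJ m⁻² d⁻¹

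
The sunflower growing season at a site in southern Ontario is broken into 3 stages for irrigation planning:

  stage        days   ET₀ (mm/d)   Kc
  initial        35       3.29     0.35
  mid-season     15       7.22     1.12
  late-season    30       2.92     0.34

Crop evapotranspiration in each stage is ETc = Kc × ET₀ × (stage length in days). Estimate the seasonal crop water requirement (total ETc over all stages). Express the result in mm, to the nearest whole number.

191 mm

initial: 0.35 × 3.29 × 35 = 40.30 mm
mid-season: 1.12 × 7.22 × 15 = 121.30 mm
late-season: 0.34 × 2.92 × 30 = 29.78 mm
Seasonal total = 191.38 mm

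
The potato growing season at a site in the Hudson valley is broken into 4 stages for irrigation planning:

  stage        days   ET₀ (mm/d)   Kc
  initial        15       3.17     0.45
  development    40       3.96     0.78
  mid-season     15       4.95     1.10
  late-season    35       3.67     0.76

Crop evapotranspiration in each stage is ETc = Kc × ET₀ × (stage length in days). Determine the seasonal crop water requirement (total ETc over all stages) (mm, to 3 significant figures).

initial: 0.45 × 3.17 × 15 = 21.40 mm
development: 0.78 × 3.96 × 40 = 123.55 mm
mid-season: 1.10 × 4.95 × 15 = 81.68 mm
late-season: 0.76 × 3.67 × 35 = 97.62 mm
Seasonal total = 324.25 mm

324 mm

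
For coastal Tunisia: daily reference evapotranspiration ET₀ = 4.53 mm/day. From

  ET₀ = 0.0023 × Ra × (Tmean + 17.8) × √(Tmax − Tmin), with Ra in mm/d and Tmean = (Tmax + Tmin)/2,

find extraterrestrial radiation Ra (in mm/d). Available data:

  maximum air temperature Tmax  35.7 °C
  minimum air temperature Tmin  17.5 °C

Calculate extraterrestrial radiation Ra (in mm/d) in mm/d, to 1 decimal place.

10.4 mm/d

Tmean = 26.60 °C; √ΔT = 4.2661
Ra = ET₀ / [0.0023 × (Tmean+17.8) × √ΔT] = 4.53 / (0.0023 × 44.40 × 4.2661) = 10.398 mm/d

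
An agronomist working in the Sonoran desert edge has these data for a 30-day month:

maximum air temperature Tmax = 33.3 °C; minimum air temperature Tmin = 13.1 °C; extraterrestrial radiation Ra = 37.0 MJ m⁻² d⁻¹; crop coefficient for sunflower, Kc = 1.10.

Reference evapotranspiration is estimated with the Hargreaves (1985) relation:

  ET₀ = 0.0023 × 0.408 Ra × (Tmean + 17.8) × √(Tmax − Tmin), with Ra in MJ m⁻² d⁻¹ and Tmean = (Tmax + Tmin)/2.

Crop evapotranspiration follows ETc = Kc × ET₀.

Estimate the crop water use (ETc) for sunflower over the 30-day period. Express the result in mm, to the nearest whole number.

Tmean = (33.3 + 13.1)/2 = 23.20 °C
0.408 Ra = 0.408 × 37.0 = 15.0960 mm/d equivalent
ET₀ = 0.0023 × 15.0960 × (23.20 + 17.8) × √20.2 = 0.0023 × 15.0960 × 41.00 × 4.4944 = 6.3980 mm/d
ETc = Kc × ET₀ = 1.10 × 6.3980 = 7.0378 mm/d
Over 30 days: 7.0378 × 30 = 211.134 mm

211 mm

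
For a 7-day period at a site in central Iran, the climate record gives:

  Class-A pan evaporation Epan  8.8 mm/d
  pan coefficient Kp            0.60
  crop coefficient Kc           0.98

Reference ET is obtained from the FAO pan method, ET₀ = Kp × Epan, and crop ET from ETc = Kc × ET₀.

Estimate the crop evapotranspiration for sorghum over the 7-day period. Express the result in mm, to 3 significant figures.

ET₀ = 0.60 × 8.8 = 5.2800 mm/d
ETc = Kc × ET₀ = 0.98 × 5.2800 = 5.1744 mm/d
Over 7 days: 5.1744 × 7 = 36.221 mm

36.2 mm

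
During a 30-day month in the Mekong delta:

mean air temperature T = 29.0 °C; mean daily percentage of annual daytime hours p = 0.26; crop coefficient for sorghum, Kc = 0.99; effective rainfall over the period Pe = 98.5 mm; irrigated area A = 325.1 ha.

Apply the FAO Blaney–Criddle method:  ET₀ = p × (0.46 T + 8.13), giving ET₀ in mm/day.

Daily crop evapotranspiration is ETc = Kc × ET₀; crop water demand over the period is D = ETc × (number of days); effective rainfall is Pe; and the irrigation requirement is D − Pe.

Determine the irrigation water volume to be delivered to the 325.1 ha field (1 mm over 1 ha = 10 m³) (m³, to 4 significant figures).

ET₀ = 0.26 × (0.46 × 29.0 + 8.13) = 0.26 × 21.470 = 5.5822 mm/d
ETc = Kc × ET₀ = 0.99 × 5.5822 = 5.5264 mm/d
Crop demand D = ETc × 30 d = 5.5264 × 30 = 165.792 mm
D − Pe = 165.792 − 98.5 = 67.292 mm
Volume = 67.292 mm × 325.1 ha × 10 = 218766.3 m³

218800 m³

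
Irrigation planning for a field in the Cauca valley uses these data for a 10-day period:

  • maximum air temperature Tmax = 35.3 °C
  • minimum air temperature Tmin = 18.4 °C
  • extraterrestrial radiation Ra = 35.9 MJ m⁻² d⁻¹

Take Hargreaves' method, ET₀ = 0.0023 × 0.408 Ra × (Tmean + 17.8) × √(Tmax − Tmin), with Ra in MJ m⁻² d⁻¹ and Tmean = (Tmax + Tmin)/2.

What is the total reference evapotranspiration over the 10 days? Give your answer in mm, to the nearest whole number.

Tmean = (35.3 + 18.4)/2 = 26.85 °C
0.408 Ra = 0.408 × 35.9 = 14.6472 mm/d equivalent
ET₀ = 0.0023 × 14.6472 × (26.85 + 17.8) × √16.9 = 0.0023 × 14.6472 × 44.65 × 4.1110 = 6.1837 mm/d
Over 10 days: 6.1837 × 10 = 61.837 mm

62 mm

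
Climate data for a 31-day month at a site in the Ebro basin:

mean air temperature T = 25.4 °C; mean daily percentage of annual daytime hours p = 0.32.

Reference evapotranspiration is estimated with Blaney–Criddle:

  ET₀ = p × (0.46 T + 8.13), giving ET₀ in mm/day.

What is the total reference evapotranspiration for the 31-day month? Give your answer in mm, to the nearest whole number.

197 mm

ET₀ = 0.32 × (0.46 × 25.4 + 8.13) = 0.32 × 19.814 = 6.3405 mm/d
Monthly total = 6.3405 × 31 = 196.556 mm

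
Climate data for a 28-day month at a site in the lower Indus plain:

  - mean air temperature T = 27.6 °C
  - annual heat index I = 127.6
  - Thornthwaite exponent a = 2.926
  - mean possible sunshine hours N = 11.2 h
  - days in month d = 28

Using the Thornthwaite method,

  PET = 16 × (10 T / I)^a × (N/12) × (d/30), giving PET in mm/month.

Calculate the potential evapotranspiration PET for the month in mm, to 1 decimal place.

10T/I = 10 × 27.6 / 127.6 = 2.1630
(10T/I)^a = 2.1630^2.926 = 9.5582
Uncorrected PET = 16 × 9.5582 = 152.931 mm
Correction = (N/12)(d/30) = (11.2/12)(28/30) = 0.8711
PET = 152.931 × 0.8711 = 133.218 mm/month

133.2 mm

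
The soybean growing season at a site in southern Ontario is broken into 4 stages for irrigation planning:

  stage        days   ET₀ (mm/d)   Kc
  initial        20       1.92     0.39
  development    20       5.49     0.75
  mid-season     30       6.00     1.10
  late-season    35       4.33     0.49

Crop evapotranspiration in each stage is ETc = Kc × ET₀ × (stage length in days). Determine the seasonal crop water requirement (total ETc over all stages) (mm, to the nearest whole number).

370 mm

initial: 0.39 × 1.92 × 20 = 14.98 mm
development: 0.75 × 5.49 × 20 = 82.35 mm
mid-season: 1.10 × 6.00 × 30 = 198.00 mm
late-season: 0.49 × 4.33 × 35 = 74.26 mm
Seasonal total = 369.59 mm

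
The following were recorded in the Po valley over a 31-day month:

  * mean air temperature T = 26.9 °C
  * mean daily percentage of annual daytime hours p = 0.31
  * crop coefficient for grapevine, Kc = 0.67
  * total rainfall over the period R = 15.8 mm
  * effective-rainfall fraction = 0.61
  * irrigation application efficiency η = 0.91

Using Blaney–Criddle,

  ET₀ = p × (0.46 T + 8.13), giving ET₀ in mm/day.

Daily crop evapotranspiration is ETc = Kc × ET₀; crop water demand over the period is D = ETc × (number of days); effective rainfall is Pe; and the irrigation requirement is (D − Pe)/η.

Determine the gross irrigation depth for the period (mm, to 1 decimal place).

ET₀ = 0.31 × (0.46 × 26.9 + 8.13) = 0.31 × 20.504 = 6.3562 mm/d
ETc = Kc × ET₀ = 0.67 × 6.3562 = 4.2587 mm/d
Crop demand D = ETc × 31 d = 4.2587 × 31 = 132.020 mm
Pe = 0.61 × 15.8 = 9.638 mm
D − Pe = 132.020 − 9.638 = 122.382 mm
Gross irrigation = 122.382 / 0.91 = 134.486 mm

134.5 mm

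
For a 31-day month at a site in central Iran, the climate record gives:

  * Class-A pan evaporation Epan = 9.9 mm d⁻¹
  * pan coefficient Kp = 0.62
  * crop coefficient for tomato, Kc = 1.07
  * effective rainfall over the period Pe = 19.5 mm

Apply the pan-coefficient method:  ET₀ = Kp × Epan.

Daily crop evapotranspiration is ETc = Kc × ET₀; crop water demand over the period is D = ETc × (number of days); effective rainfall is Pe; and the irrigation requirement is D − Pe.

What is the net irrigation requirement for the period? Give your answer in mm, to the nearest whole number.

ET₀ = 0.62 × 9.9 = 6.1380 mm/d
ETc = Kc × ET₀ = 1.07 × 6.1380 = 6.5677 mm/d
Crop demand D = ETc × 31 d = 6.5677 × 31 = 203.599 mm
D − Pe = 203.599 − 19.5 = 184.099 mm

184 mm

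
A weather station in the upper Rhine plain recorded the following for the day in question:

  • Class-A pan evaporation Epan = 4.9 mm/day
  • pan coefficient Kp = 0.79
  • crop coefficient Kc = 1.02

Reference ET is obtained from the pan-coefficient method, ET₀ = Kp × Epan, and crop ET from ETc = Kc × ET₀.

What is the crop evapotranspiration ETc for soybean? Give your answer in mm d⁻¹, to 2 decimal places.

3.95 mm d⁻¹

ET₀ = 0.79 × 4.9 = 3.8710 mm/d
ETc = Kc × ET₀ = 1.02 × 3.8710 = 3.9484 mm/d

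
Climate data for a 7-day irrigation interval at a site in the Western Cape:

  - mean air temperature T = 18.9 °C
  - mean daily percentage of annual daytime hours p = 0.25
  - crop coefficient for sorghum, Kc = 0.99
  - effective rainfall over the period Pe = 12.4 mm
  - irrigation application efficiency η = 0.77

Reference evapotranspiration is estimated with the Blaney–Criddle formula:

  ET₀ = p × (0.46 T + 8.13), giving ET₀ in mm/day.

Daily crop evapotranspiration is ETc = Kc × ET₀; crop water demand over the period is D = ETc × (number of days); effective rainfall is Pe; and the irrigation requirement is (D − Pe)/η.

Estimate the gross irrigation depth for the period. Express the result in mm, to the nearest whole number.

22 mm

ET₀ = 0.25 × (0.46 × 18.9 + 8.13) = 0.25 × 16.824 = 4.2060 mm/d
ETc = Kc × ET₀ = 0.99 × 4.2060 = 4.1639 mm/d
Crop demand D = ETc × 7 d = 4.1639 × 7 = 29.147 mm
D − Pe = 29.147 − 12.4 = 16.747 mm
Gross irrigation = 16.747 / 0.77 = 21.749 mm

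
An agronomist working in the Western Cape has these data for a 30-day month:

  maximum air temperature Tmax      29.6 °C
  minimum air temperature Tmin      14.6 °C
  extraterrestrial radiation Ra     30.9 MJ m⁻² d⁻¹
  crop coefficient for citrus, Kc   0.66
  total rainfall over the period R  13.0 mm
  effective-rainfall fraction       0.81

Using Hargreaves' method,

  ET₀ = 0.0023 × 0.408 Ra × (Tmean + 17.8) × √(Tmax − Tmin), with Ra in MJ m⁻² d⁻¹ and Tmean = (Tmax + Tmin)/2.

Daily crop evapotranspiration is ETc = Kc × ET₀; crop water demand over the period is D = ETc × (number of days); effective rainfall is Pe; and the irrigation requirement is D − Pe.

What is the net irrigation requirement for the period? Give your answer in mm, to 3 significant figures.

78.2 mm

Tmean = (29.6 + 14.6)/2 = 22.10 °C
0.408 Ra = 0.408 × 30.9 = 12.6072 mm/d equivalent
ET₀ = 0.0023 × 12.6072 × (22.10 + 17.8) × √15.0 = 0.0023 × 12.6072 × 39.90 × 3.8730 = 4.4809 mm/d
ETc = Kc × ET₀ = 0.66 × 4.4809 = 2.9574 mm/d
Crop demand D = ETc × 30 d = 2.9574 × 30 = 88.722 mm
Pe = 0.81 × 13.0 = 10.530 mm
D − Pe = 88.722 − 10.530 = 78.192 mm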